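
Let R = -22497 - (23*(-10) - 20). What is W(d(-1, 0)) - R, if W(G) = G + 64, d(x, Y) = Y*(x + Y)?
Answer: 22311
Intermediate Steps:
d(x, Y) = Y*(Y + x)
W(G) = 64 + G
R = -22247 (R = -22497 - (-230 - 20) = -22497 - 1*(-250) = -22497 + 250 = -22247)
W(d(-1, 0)) - R = (64 + 0*(0 - 1)) - 1*(-22247) = (64 + 0*(-1)) + 22247 = (64 + 0) + 22247 = 64 + 22247 = 22311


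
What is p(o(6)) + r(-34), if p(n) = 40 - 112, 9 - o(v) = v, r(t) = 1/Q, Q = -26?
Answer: -1873/26 ≈ -72.038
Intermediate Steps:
r(t) = -1/26 (r(t) = 1/(-26) = -1/26)
o(v) = 9 - v
p(n) = -72
p(o(6)) + r(-34) = -72 - 1/26 = -1873/26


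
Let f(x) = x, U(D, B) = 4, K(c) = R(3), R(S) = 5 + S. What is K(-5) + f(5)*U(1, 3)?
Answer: 28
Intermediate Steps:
K(c) = 8 (K(c) = 5 + 3 = 8)
K(-5) + f(5)*U(1, 3) = 8 + 5*4 = 8 + 20 = 28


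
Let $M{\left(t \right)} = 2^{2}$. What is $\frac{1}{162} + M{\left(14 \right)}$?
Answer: $\frac{649}{162} \approx 4.0062$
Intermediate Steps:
$M{\left(t \right)} = 4$
$\frac{1}{162} + M{\left(14 \right)} = \frac{1}{162} + 4 = \frac{649}{162}$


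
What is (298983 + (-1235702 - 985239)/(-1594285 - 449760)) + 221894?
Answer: 1064698248406/2044045 ≈ 5.2088e+5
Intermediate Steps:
(298983 + (-1235702 - 985239)/(-1594285 - 449760)) + 221894 = (298983 - 2220941/(-2044045)) + 221894 = (298983 - 2220941*(-1/2044045)) + 221894 = (298983 + 2220941/2044045) + 221894 = 611136927176/2044045 + 221894 = 1064698248406/2044045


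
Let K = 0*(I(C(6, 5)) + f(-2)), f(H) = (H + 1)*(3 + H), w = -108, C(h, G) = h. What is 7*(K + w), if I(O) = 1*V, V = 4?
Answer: -756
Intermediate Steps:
I(O) = 4 (I(O) = 1*4 = 4)
f(H) = (1 + H)*(3 + H)
K = 0 (K = 0*(4 + (3 + (-2)² + 4*(-2))) = 0*(4 + (3 + 4 - 8)) = 0*(4 - 1) = 0*3 = 0)
7*(K + w) = 7*(0 - 108) = 7*(-108) = -756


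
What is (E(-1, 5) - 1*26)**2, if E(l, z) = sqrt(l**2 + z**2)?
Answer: (26 - sqrt(26))**2 ≈ 436.85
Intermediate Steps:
(E(-1, 5) - 1*26)**2 = (sqrt((-1)**2 + 5**2) - 1*26)**2 = (sqrt(1 + 25) - 26)**2 = (sqrt(26) - 26)**2 = (-26 + sqrt(26))**2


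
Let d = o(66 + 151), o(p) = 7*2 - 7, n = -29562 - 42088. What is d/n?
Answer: -7/71650 ≈ -9.7697e-5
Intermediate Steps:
n = -71650
o(p) = 7 (o(p) = 14 - 7 = 7)
d = 7
d/n = 7/(-71650) = 7*(-1/71650) = -7/71650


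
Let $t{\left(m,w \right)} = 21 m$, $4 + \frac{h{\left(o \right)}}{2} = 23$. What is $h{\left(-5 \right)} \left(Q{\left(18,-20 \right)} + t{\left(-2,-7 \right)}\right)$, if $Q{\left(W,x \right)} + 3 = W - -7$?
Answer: $-760$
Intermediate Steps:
$h{\left(o \right)} = 38$ ($h{\left(o \right)} = -8 + 2 \cdot 23 = -8 + 46 = 38$)
$Q{\left(W,x \right)} = 4 + W$ ($Q{\left(W,x \right)} = -3 + \left(W - -7\right) = -3 + \left(W + 7\right) = -3 + \left(7 + W\right) = 4 + W$)
$h{\left(-5 \right)} \left(Q{\left(18,-20 \right)} + t{\left(-2,-7 \right)}\right) = 38 \left(\left(4 + 18\right) + 21 \left(-2\right)\right) = 38 \left(22 - 42\right) = 38 \left(-20\right) = -760$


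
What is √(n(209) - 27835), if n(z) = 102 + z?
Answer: 2*I*√6881 ≈ 165.9*I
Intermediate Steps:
√(n(209) - 27835) = √((102 + 209) - 27835) = √(311 - 27835) = √(-27524) = 2*I*√6881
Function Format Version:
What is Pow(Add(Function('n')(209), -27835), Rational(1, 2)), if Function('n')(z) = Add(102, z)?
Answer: Mul(2, I, Pow(6881, Rational(1, 2))) ≈ Mul(165.90, I)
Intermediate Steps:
Pow(Add(Function('n')(209), -27835), Rational(1, 2)) = Pow(Add(Add(102, 209), -27835), Rational(1, 2)) = Pow(Add(311, -27835), Rational(1, 2)) = Pow(-27524, Rational(1, 2)) = Mul(2, I, Pow(6881, Rational(1, 2)))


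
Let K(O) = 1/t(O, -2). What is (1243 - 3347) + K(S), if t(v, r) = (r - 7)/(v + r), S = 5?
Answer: -6313/3 ≈ -2104.3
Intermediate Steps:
t(v, r) = (-7 + r)/(r + v)
K(O) = 2/9 - O/9 (K(O) = 1/((-7 - 2)/(-2 + O)) = 1/(-9/(-2 + O)) = 2/9 - O/9)
(1243 - 3347) + K(S) = (1243 - 3347) + (2/9 - ⅑*5) = -2104 + (2/9 - 5/9) = -2104 - ⅓ = -6313/3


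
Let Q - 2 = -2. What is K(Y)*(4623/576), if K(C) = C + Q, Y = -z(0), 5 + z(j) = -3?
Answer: 1541/24 ≈ 64.208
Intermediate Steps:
Q = 0 (Q = 2 - 2 = 0)
z(j) = -8 (z(j) = -5 - 3 = -8)
Y = 8 (Y = -1*(-8) = 8)
K(C) = C (K(C) = C + 0 = C)
K(Y)*(4623/576) = 8*(4623/576) = 8*(4623*(1/576)) = 8*(1541/192) = 1541/24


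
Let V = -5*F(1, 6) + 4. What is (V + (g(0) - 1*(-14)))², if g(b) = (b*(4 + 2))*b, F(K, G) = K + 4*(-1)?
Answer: 1089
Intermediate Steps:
F(K, G) = -4 + K (F(K, G) = K - 4 = -4 + K)
V = 19 (V = -5*(-4 + 1) + 4 = -5*(-3) + 4 = 15 + 4 = 19)
g(b) = 6*b² (g(b) = (b*6)*b = (6*b)*b = 6*b²)
(V + (g(0) - 1*(-14)))² = (19 + (6*0² - 1*(-14)))² = (19 + (6*0 + 14))² = (19 + (0 + 14))² = (19 + 14)² = 33² = 1089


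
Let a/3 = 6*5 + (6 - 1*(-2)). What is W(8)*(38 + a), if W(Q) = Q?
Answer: 1216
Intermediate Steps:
a = 114 (a = 3*(6*5 + (6 - 1*(-2))) = 3*(30 + (6 + 2)) = 3*(30 + 8) = 3*38 = 114)
W(8)*(38 + a) = 8*(38 + 114) = 8*152 = 1216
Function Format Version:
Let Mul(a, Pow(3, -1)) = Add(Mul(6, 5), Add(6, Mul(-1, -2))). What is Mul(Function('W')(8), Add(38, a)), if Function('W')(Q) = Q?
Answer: 1216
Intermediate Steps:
a = 114 (a = Mul(3, Add(Mul(6, 5), Add(6, Mul(-1, -2)))) = Mul(3, Add(30, Add(6, 2))) = Mul(3, Add(30, 8)) = Mul(3, 38) = 114)
Mul(Function('W')(8), Add(38, a)) = Mul(8, Add(38, 114)) = Mul(8, 152) = 1216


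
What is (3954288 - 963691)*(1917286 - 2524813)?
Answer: -1816868423619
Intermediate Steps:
(3954288 - 963691)*(1917286 - 2524813) = 2990597*(-607527) = -1816868423619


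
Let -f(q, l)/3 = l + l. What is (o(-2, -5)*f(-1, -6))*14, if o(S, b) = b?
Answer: -2520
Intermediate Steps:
f(q, l) = -6*l (f(q, l) = -3*(l + l) = -6*l)
(o(-2, -5)*f(-1, -6))*14 = -(-30)*(-6)*14 = -5*36*14 = -180*14 = -2520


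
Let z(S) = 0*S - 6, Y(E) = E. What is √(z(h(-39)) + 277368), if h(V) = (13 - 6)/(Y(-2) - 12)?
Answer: 3*√30818 ≈ 526.65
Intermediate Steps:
h(V) = -½ (h(V) = (13 - 6)/(-2 - 12) = 7/(-14) = 7*(-1/14) = -½)
z(S) = -6 (z(S) = 0 - 6 = -6)
√(z(h(-39)) + 277368) = √(-6 + 277368) = √277362 = 3*√30818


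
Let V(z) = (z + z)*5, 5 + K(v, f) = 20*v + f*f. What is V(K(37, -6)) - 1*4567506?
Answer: -4559796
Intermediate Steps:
K(v, f) = -5 + f² + 20*v (K(v, f) = -5 + (20*v + f*f) = -5 + (20*v + f²) = -5 + (f² + 20*v) = -5 + f² + 20*v)
V(z) = 10*z (V(z) = (2*z)*5 = 10*z)
V(K(37, -6)) - 1*4567506 = 10*(-5 + (-6)² + 20*37) - 1*4567506 = 10*(-5 + 36 + 740) - 4567506 = 10*771 - 4567506 = 7710 - 4567506 = -4559796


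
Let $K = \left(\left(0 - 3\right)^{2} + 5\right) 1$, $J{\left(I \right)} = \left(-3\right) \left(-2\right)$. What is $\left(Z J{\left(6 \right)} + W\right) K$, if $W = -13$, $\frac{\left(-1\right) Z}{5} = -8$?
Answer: $3178$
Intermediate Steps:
$J{\left(I \right)} = 6$
$Z = 40$ ($Z = \left(-5\right) \left(-8\right) = 40$)
$K = 14$ ($K = \left(\left(-3\right)^{2} + 5\right) 1 = \left(9 + 5\right) 1 = 14 \cdot 1 = 14$)
$\left(Z J{\left(6 \right)} + W\right) K = \left(40 \cdot 6 - 13\right) 14 = \left(240 - 13\right) 14 = 227 \cdot 14 = 3178$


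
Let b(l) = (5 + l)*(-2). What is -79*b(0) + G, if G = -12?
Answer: 778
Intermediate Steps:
b(l) = -10 - 2*l
-79*b(0) + G = -79*(-10 - 2*0) - 12 = -79*(-10 + 0) - 12 = -79*(-10) - 12 = 790 - 12 = 778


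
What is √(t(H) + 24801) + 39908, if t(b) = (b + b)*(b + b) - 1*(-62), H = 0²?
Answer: 39908 + 23*√47 ≈ 40066.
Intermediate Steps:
H = 0
t(b) = 62 + 4*b² (t(b) = (2*b)*(2*b) + 62 = 4*b² + 62 = 62 + 4*b²)
√(t(H) + 24801) + 39908 = √((62 + 4*0²) + 24801) + 39908 = √((62 + 4*0) + 24801) + 39908 = √((62 + 0) + 24801) + 39908 = √(62 + 24801) + 39908 = √24863 + 39908 = 23*√47 + 39908 = 39908 + 23*√47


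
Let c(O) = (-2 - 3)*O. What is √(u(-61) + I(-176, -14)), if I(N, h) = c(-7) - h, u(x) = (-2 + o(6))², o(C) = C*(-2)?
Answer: 7*√5 ≈ 15.652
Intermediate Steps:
c(O) = -5*O
o(C) = -2*C
u(x) = 196 (u(x) = (-2 - 2*6)² = (-2 - 12)² = (-14)² = 196)
I(N, h) = 35 - h (I(N, h) = -5*(-7) - h = 35 - h)
√(u(-61) + I(-176, -14)) = √(196 + (35 - 1*(-14))) = √(196 + (35 + 14)) = √(196 + 49) = √245 = 7*√5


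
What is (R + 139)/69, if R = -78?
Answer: 61/69 ≈ 0.88406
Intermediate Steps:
(R + 139)/69 = (-78 + 139)/69 = 61*(1/69) = 61/69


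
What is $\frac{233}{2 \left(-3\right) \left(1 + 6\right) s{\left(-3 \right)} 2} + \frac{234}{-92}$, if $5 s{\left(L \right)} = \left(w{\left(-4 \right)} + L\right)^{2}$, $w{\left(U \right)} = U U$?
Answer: $- \frac{857261}{326508} \approx -2.6255$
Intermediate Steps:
$w{\left(U \right)} = U^{2}$
$s{\left(L \right)} = \frac{\left(16 + L\right)^{2}}{5}$ ($s{\left(L \right)} = \frac{\left(\left(-4\right)^{2} + L\right)^{2}}{5} = \frac{\left(16 + L\right)^{2}}{5}$)
$\frac{233}{2 \left(-3\right) \left(1 + 6\right) s{\left(-3 \right)} 2} + \frac{234}{-92} = \frac{233}{2 \left(-3\right) \left(1 + 6\right) \frac{\left(16 - 3\right)^{2}}{5} \cdot 2} + \frac{234}{-92} = \frac{233}{\left(-6\right) 7 \frac{13^{2}}{5} \cdot 2} + 234 \left(- \frac{1}{92}\right) = \frac{233}{\left(-6\right) 7 \cdot \frac{1}{5} \cdot 169 \cdot 2} - \frac{117}{46} = \frac{233}{\left(-6\right) 7 \cdot \frac{169}{5} \cdot 2} - \frac{117}{46} = \frac{233}{\left(-6\right) \frac{1183}{5} \cdot 2} - \frac{117}{46} = \frac{233}{\left(-6\right) \frac{2366}{5}} - \frac{117}{46} = \frac{233}{- \frac{14196}{5}} - \frac{117}{46} = 233 \left(- \frac{5}{14196}\right) - \frac{117}{46} = - \frac{1165}{14196} - \frac{117}{46} = - \frac{857261}{326508}$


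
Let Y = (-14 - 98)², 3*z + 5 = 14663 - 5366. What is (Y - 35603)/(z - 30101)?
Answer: 69177/81011 ≈ 0.85392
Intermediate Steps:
z = 9292/3 (z = -5/3 + (14663 - 5366)/3 = -5/3 + (⅓)*9297 = -5/3 + 3099 = 9292/3 ≈ 3097.3)
Y = 12544 (Y = (-112)² = 12544)
(Y - 35603)/(z - 30101) = (12544 - 35603)/(9292/3 - 30101) = -23059/(-81011/3) = -23059*(-3/81011) = 69177/81011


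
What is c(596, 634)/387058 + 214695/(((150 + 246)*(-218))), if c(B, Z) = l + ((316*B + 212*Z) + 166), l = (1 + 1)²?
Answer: -3067938751/1856330168 ≈ -1.6527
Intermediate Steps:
l = 4 (l = 2² = 4)
c(B, Z) = 170 + 212*Z + 316*B (c(B, Z) = 4 + ((316*B + 212*Z) + 166) = 4 + ((212*Z + 316*B) + 166) = 4 + (166 + 212*Z + 316*B) = 170 + 212*Z + 316*B)
c(596, 634)/387058 + 214695/(((150 + 246)*(-218))) = (170 + 212*634 + 316*596)/387058 + 214695/(((150 + 246)*(-218))) = (170 + 134408 + 188336)*(1/387058) + 214695/((396*(-218))) = 322914*(1/387058) + 214695/(-86328) = 161457/193529 + 214695*(-1/86328) = 161457/193529 - 23855/9592 = -3067938751/1856330168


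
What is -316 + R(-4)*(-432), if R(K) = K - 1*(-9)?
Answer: -2476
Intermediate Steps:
R(K) = 9 + K (R(K) = K + 9 = 9 + K)
-316 + R(-4)*(-432) = -316 + (9 - 4)*(-432) = -316 + 5*(-432) = -316 - 2160 = -2476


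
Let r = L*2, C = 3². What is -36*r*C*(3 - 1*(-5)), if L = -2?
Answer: 10368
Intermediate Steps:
C = 9
r = -4 (r = -2*2 = -4)
-36*r*C*(3 - 1*(-5)) = -36*(-4*9)*(3 - 1*(-5)) = -(-1296)*(3 + 5) = -(-1296)*8 = -36*(-288) = 10368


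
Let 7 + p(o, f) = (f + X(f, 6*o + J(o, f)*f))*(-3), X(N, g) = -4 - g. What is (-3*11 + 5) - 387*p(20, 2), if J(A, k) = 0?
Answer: -138961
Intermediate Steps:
p(o, f) = 5 - 3*f + 18*o (p(o, f) = -7 + (f + (-4 - (6*o + 0*f)))*(-3) = -7 + (f + (-4 - (6*o + 0)))*(-3) = -7 + (f + (-4 - 6*o))*(-3) = -7 + (-4 + f - 6*o)*(-3) = -7 + (12 - 3*f + 18*o) = 5 - 3*f + 18*o)
(-3*11 + 5) - 387*p(20, 2) = (-3*11 + 5) - 387*(5 - 3*2 + 18*20) = (-33 + 5) - 387*(5 - 6 + 360) = -28 - 387*359 = -28 - 138933 = -138961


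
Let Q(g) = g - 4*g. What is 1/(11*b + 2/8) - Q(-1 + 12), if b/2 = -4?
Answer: 11579/351 ≈ 32.989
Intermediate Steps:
b = -8 (b = 2*(-4) = -8)
Q(g) = -3*g
1/(11*b + 2/8) - Q(-1 + 12) = 1/(11*(-8) + 2/8) - (-3)*(-1 + 12) = 1/(-88 + 2*(1/8)) - (-3)*11 = 1/(-88 + 1/4) - 1*(-33) = 1/(-351/4) + 33 = -4/351 + 33 = 11579/351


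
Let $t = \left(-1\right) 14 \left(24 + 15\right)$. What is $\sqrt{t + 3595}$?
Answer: $\sqrt{3049} \approx 55.218$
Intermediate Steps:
$t = -546$ ($t = \left(-14\right) 39 = -546$)
$\sqrt{t + 3595} = \sqrt{-546 + 3595} = \sqrt{3049}$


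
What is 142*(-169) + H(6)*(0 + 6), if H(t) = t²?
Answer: -23782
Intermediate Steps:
142*(-169) + H(6)*(0 + 6) = 142*(-169) + 6²*(0 + 6) = -23998 + 36*6 = -23998 + 216 = -23782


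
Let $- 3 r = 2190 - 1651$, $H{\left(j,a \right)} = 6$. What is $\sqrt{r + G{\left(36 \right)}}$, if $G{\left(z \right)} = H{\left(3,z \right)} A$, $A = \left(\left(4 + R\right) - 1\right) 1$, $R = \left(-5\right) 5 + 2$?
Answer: $\frac{i \sqrt{2697}}{3} \approx 17.311 i$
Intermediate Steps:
$R = -23$ ($R = -25 + 2 = -23$)
$A = -20$ ($A = \left(\left(4 - 23\right) - 1\right) 1 = \left(-19 - 1\right) 1 = \left(-20\right) 1 = -20$)
$G{\left(z \right)} = -120$ ($G{\left(z \right)} = 6 \left(-20\right) = -120$)
$r = - \frac{539}{3}$ ($r = - \frac{2190 - 1651}{3} = \left(- \frac{1}{3}\right) 539 = - \frac{539}{3} \approx -179.67$)
$\sqrt{r + G{\left(36 \right)}} = \sqrt{- \frac{539}{3} - 120} = \sqrt{- \frac{899}{3}} = \frac{i \sqrt{2697}}{3}$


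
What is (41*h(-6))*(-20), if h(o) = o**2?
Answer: -29520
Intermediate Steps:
(41*h(-6))*(-20) = (41*(-6)**2)*(-20) = (41*36)*(-20) = 1476*(-20) = -29520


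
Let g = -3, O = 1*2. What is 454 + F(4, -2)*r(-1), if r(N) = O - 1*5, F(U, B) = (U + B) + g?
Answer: 457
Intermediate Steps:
O = 2
F(U, B) = -3 + B + U (F(U, B) = (U + B) - 3 = (B + U) - 3 = -3 + B + U)
r(N) = -3 (r(N) = 2 - 1*5 = 2 - 5 = -3)
454 + F(4, -2)*r(-1) = 454 + (-3 - 2 + 4)*(-3) = 454 - 1*(-3) = 454 + 3 = 457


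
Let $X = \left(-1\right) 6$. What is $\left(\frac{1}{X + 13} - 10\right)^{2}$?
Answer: $\frac{4761}{49} \approx 97.163$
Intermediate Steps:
$X = -6$
$\left(\frac{1}{X + 13} - 10\right)^{2} = \left(\frac{1}{-6 + 13} - 10\right)^{2} = \left(\frac{1}{7} - 10\right)^{2} = \left(- \frac{69}{7}\right)^{2} = \frac{4761}{49}$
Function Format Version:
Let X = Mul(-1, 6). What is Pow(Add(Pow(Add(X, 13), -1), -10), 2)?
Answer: Rational(4761, 49) ≈ 97.163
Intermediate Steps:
X = -6
Pow(Add(Pow(Add(X, 13), -1), -10), 2) = Pow(Add(Pow(Add(-6, 13), -1), -10), 2) = Pow(Add(Pow(7, -1), -10), 2) = Pow(Add(Rational(1, 7), -10), 2) = Pow(Rational(-69, 7), 2) = Rational(4761, 49)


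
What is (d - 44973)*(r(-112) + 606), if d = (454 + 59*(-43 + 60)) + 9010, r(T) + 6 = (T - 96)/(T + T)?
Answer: -145149489/7 ≈ -2.0736e+7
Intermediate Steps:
r(T) = -6 + (-96 + T)/(2*T) (r(T) = -6 + (T - 96)/(T + T) = -6 + (-96 + T)/((2*T)) = -6 + (-96 + T)*(1/(2*T)) = -6 + (-96 + T)/(2*T))
d = 10467 (d = (454 + 59*17) + 9010 = (454 + 1003) + 9010 = 1457 + 9010 = 10467)
(d - 44973)*(r(-112) + 606) = (10467 - 44973)*((-11/2 - 48/(-112)) + 606) = -34506*((-11/2 - 48*(-1/112)) + 606) = -34506*((-11/2 + 3/7) + 606) = -34506*(-71/14 + 606) = -34506*8413/14 = -145149489/7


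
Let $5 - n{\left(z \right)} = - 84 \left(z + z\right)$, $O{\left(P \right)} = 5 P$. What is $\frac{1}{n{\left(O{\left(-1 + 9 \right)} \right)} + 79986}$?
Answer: $\frac{1}{86711} \approx 1.1533 \cdot 10^{-5}$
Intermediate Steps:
$n{\left(z \right)} = 5 + 168 z$ ($n{\left(z \right)} = 5 - - 84 \left(z + z\right) = 5 - - 84 \cdot 2 z = 5 - - 168 z = 5 + 168 z$)
$\frac{1}{n{\left(O{\left(-1 + 9 \right)} \right)} + 79986} = \frac{1}{\left(5 + 168 \cdot 5 \left(-1 + 9\right)\right) + 79986} = \frac{1}{\left(5 + 168 \cdot 5 \cdot 8\right) + 79986} = \frac{1}{\left(5 + 168 \cdot 40\right) + 79986} = \frac{1}{\left(5 + 6720\right) + 79986} = \frac{1}{6725 + 79986} = \frac{1}{86711}$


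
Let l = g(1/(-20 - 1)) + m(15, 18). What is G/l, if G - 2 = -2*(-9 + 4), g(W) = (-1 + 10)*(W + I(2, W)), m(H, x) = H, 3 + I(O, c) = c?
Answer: -14/15 ≈ -0.93333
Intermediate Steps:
I(O, c) = -3 + c
g(W) = -27 + 18*W (g(W) = (-1 + 10)*(W + (-3 + W)) = 9*(-3 + 2*W) = -27 + 18*W)
G = 12 (G = 2 - 2*(-9 + 4) = 2 - 2*(-5) = 2 + 10 = 12)
l = -90/7 (l = (-27 + 18/(-20 - 1)) + 15 = (-27 + 18/(-21)) + 15 = (-27 + 18*(-1/21)) + 15 = (-27 - 6/7) + 15 = -195/7 + 15 = -90/7 ≈ -12.857)
G/l = 12/(-90/7) = 12*(-7/90) = -14/15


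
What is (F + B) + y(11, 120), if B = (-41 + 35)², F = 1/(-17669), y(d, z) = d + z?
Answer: 2950722/17669 ≈ 167.00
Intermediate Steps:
F = -1/17669 ≈ -5.6596e-5
B = 36 (B = (-6)² = 36)
(F + B) + y(11, 120) = (-1/17669 + 36) + (11 + 120) = 636083/17669 + 131 = 2950722/17669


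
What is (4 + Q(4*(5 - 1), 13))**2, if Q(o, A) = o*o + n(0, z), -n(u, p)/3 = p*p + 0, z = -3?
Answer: 54289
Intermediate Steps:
n(u, p) = -3*p**2 (n(u, p) = -3*(p*p + 0) = -3*(p**2 + 0) = -3*p**2)
Q(o, A) = -27 + o**2 (Q(o, A) = o*o - 3*(-3)**2 = o**2 - 3*9 = o**2 - 27 = -27 + o**2)
(4 + Q(4*(5 - 1), 13))**2 = (4 + (-27 + (4*(5 - 1))**2))**2 = (4 + (-27 + (4*4)**2))**2 = (4 + (-27 + 16**2))**2 = (4 + (-27 + 256))**2 = (4 + 229)**2 = 233**2 = 54289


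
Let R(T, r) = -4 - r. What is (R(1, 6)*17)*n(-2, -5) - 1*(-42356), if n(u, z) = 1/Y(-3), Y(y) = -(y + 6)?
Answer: 127238/3 ≈ 42413.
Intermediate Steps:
Y(y) = -6 - y (Y(y) = -(6 + y) = -6 - y)
n(u, z) = -⅓ (n(u, z) = 1/(-6 - 1*(-3)) = 1/(-6 + 3) = 1/(-3) = -⅓)
(R(1, 6)*17)*n(-2, -5) - 1*(-42356) = ((-4 - 1*6)*17)*(-⅓) - 1*(-42356) = ((-4 - 6)*17)*(-⅓) + 42356 = -10*17*(-⅓) + 42356 = -170*(-⅓) + 42356 = 170/3 + 42356 = 127238/3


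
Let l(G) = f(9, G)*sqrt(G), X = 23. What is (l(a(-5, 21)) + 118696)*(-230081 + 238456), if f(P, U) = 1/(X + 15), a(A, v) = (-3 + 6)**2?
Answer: 37775027125/38 ≈ 9.9408e+8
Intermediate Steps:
a(A, v) = 9 (a(A, v) = 3**2 = 9)
f(P, U) = 1/38 (f(P, U) = 1/(23 + 15) = 1/38)
l(G) = sqrt(G)/38
(l(a(-5, 21)) + 118696)*(-230081 + 238456) = (sqrt(9)/38 + 118696)*(-230081 + 238456) = ((1/38)*3 + 118696)*8375 = (3/38 + 118696)*8375 = (4510451/38)*8375 = 37775027125/38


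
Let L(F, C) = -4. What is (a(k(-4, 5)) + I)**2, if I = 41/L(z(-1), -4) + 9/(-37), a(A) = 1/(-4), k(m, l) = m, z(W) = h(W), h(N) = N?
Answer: 632025/5476 ≈ 115.42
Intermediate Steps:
z(W) = W
a(A) = -1/4 (a(A) = 1*(-1/4) = -1/4)
I = -1553/148 (I = 41/(-4) + 9/(-37) = 41*(-1/4) + 9*(-1/37) = -41/4 - 9/37 = -1553/148 ≈ -10.493)
(a(k(-4, 5)) + I)**2 = (-1/4 - 1553/148)**2 = (-795/74)**2 = 632025/5476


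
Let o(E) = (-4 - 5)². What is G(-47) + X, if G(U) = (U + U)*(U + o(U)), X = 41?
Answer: -3155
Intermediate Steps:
o(E) = 81 (o(E) = (-9)² = 81)
G(U) = 2*U*(81 + U) (G(U) = (U + U)*(U + 81) = (2*U)*(81 + U) = 2*U*(81 + U))
G(-47) + X = 2*(-47)*(81 - 47) + 41 = 2*(-47)*34 + 41 = -3196 + 41 = -3155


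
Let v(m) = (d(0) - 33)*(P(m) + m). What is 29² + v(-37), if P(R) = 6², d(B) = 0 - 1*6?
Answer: 880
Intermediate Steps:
d(B) = -6 (d(B) = 0 - 6 = -6)
P(R) = 36
v(m) = -1404 - 39*m (v(m) = (-6 - 33)*(36 + m) = -39*(36 + m) = -1404 - 39*m)
29² + v(-37) = 29² + (-1404 - 39*(-37)) = 841 + (-1404 + 1443) = 841 + 39 = 880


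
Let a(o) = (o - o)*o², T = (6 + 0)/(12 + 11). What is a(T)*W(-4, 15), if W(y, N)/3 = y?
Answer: 0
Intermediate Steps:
W(y, N) = 3*y
T = 6/23 ≈ 0.26087
a(o) = 0 (a(o) = 0*o² = 0)
a(T)*W(-4, 15) = 0*(3*(-4)) = 0*(-12) = 0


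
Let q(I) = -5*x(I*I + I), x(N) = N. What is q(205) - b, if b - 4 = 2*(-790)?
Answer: -209574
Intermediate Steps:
q(I) = -5*I - 5*I² (q(I) = -5*(I*I + I) = -5*(I² + I) = -5*(I + I²) = -5*I - 5*I²)
b = -1576 (b = 4 + 2*(-790) = 4 - 1580 = -1576)
q(205) - b = -5*205*(1 + 205) - 1*(-1576) = -5*205*206 + 1576 = -211150 + 1576 = -209574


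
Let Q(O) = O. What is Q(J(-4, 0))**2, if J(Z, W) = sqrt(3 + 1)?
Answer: 4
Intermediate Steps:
J(Z, W) = 2 (J(Z, W) = sqrt(4) = 2)
Q(J(-4, 0))**2 = 2**2 = 4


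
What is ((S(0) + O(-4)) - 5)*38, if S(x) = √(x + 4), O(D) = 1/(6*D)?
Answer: -1387/12 ≈ -115.58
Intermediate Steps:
O(D) = 1/(6*D)
S(x) = √(4 + x)
((S(0) + O(-4)) - 5)*38 = ((√(4 + 0) + (⅙)/(-4)) - 5)*38 = ((√4 + (⅙)*(-¼)) - 5)*38 = ((2 - 1/24) - 5)*38 = (47/24 - 5)*38 = -73/24*38 = -1387/12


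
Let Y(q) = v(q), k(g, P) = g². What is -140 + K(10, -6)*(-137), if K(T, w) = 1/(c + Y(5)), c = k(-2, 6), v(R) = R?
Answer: -1397/9 ≈ -155.22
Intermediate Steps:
Y(q) = q
c = 4 (c = (-2)² = 4)
K(T, w) = ⅑ (K(T, w) = 1/(4 + 5) = 1/9 = ⅑)
-140 + K(10, -6)*(-137) = -140 + (⅑)*(-137) = -140 - 137/9 = -1397/9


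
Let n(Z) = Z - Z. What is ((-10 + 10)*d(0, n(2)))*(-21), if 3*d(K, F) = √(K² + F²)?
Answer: 0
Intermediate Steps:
n(Z) = 0
d(K, F) = √(F² + K²)/3 (d(K, F) = √(K² + F²)/3 = √(F² + K²)/3)
((-10 + 10)*d(0, n(2)))*(-21) = ((-10 + 10)*(√(0² + 0²)/3))*(-21) = (0*(√(0 + 0)/3))*(-21) = (0*(√0/3))*(-21) = (0*((⅓)*0))*(-21) = (0*0)*(-21) = 0*(-21) = 0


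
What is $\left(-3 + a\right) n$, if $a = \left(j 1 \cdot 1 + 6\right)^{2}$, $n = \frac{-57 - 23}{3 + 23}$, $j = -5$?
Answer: $\frac{80}{13} \approx 6.1538$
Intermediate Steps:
$n = - \frac{40}{13}$ ($n = - \frac{80}{26} = \left(-80\right) \frac{1}{26} = - \frac{40}{13} \approx -3.0769$)
$a = 1$ ($a = \left(\left(-5\right) 1 \cdot 1 + 6\right)^{2} = \left(\left(-5\right) 1 + 6\right)^{2} = \left(-5 + 6\right)^{2} = 1^{2} = 1$)
$\left(-3 + a\right) n = \left(-3 + 1\right) \left(- \frac{40}{13}\right) = \left(-2\right) \left(- \frac{40}{13}\right) = \frac{80}{13}$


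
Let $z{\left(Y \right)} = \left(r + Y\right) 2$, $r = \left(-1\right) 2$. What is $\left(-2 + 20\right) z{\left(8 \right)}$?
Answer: $216$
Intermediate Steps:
$r = -2$
$z{\left(Y \right)} = -4 + 2 Y$ ($z{\left(Y \right)} = \left(-2 + Y\right) 2 = -4 + 2 Y$)
$\left(-2 + 20\right) z{\left(8 \right)} = \left(-2 + 20\right) \left(-4 + 2 \cdot 8\right) = 18 \left(-4 + 16\right) = 18 \cdot 12 = 216$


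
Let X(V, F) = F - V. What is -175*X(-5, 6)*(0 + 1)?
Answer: -1925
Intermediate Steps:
-175*X(-5, 6)*(0 + 1) = -175*(6 - 1*(-5))*(0 + 1) = -175*(6 + 5) = -1925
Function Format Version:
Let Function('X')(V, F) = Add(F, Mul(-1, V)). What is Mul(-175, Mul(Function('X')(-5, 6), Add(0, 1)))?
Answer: -1925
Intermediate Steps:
Mul(-175, Mul(Function('X')(-5, 6), Add(0, 1))) = Mul(-175, Mul(Add(6, Mul(-1, -5)), Add(0, 1))) = Mul(-175, Mul(Add(6, 5), 1)) = Mul(-175, Mul(11, 1)) = Mul(-175, 11) = -1925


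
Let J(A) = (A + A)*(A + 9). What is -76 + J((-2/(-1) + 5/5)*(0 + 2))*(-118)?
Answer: -21316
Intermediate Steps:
J(A) = 2*A*(9 + A) (J(A) = (2*A)*(9 + A) = 2*A*(9 + A))
-76 + J((-2/(-1) + 5/5)*(0 + 2))*(-118) = -76 + (2*((-2/(-1) + 5/5)*(0 + 2))*(9 + (-2/(-1) + 5/5)*(0 + 2)))*(-118) = -76 + (2*((-2*(-1) + 5*(⅕))*2)*(9 + (-2*(-1) + 5*(⅕))*2))*(-118) = -76 + (2*((2 + 1)*2)*(9 + (2 + 1)*2))*(-118) = -76 + (2*(3*2)*(9 + 3*2))*(-118) = -76 + (2*6*(9 + 6))*(-118) = -76 + (2*6*15)*(-118) = -76 + 180*(-118) = -76 - 21240 = -21316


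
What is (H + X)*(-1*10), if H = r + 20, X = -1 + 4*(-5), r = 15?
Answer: -140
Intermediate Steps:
X = -21 (X = -1 - 20 = -21)
H = 35 (H = 15 + 20 = 35)
(H + X)*(-1*10) = (35 - 21)*(-1*10) = 14*(-10) = -140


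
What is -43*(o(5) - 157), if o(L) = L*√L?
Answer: 6751 - 215*√5 ≈ 6270.2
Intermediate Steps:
o(L) = L^(3/2)
-43*(o(5) - 157) = -43*(5^(3/2) - 157) = -43*(5*√5 - 157) = -43*(-157 + 5*√5) = 6751 - 215*√5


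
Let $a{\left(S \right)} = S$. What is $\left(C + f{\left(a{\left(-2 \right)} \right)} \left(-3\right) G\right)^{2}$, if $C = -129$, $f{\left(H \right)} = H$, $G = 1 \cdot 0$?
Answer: $16641$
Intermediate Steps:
$G = 0$
$\left(C + f{\left(a{\left(-2 \right)} \right)} \left(-3\right) G\right)^{2} = \left(-129 + \left(-2\right) \left(-3\right) 0\right)^{2} = \left(-129 + 6 \cdot 0\right)^{2} = \left(-129 + 0\right)^{2} = \left(-129\right)^{2} = 16641$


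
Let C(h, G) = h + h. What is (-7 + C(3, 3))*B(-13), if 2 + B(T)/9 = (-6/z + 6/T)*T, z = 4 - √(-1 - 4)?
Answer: -1188/7 - 234*I*√5/7 ≈ -169.71 - 74.749*I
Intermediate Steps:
C(h, G) = 2*h
z = 4 - I*√5 (z = 4 - √(-5) = 4 - I*√5 ≈ 4.0 - 2.2361*I)
B(T) = -18 + 9*T*(-6/(4 - I*√5) + 6/T) (B(T) = -18 + 9*((-6/(4 - I*√5) + 6/T)*T) = -18 + 9*(T*(-6/(4 - I*√5) + 6/T)) = -18 + 9*T*(-6/(4 - I*√5) + 6/T))
(-7 + C(3, 3))*B(-13) = (-7 + 2*3)*(36 - 72/7*(-13) - 18/7*I*(-13)*√5) = (-7 + 6)*(36 + 936/7 + 234*I*√5/7) = -(1188/7 + 234*I*√5/7) = -1188/7 - 234*I*√5/7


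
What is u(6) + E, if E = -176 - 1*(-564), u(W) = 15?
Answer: 403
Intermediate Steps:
E = 388 (E = -176 + 564 = 388)
u(6) + E = 15 + 388 = 403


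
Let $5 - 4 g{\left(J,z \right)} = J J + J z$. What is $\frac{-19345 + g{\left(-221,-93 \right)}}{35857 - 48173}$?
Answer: $\frac{146769}{49264} \approx 2.9792$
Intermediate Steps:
$g{\left(J,z \right)} = \frac{5}{4} - \frac{J^{2}}{4} - \frac{J z}{4}$ ($g{\left(J,z \right)} = \frac{5}{4} - \frac{J J + J z}{4} = \frac{5}{4} - \frac{J^{2} + J z}{4} = \frac{5}{4} - \left(\frac{J^{2}}{4} + \frac{J z}{4}\right) = \frac{5}{4} - \frac{J^{2}}{4} - \frac{J z}{4}$)
$\frac{-19345 + g{\left(-221,-93 \right)}}{35857 - 48173} = \frac{-19345 - \left(- \frac{5}{4} + \frac{20553}{4} + \frac{48841}{4}\right)}{35857 - 48173} = \frac{-19345 - \frac{69389}{4}}{-12316} = \left(-19345 - \frac{69389}{4}\right) \left(- \frac{1}{12316}\right) = \left(- \frac{146769}{4}\right) \left(- \frac{1}{12316}\right) = \frac{146769}{49264}$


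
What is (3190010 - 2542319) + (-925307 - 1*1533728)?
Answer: -1811344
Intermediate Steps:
(3190010 - 2542319) + (-925307 - 1*1533728) = 647691 + (-925307 - 1533728) = 647691 - 2459035 = -1811344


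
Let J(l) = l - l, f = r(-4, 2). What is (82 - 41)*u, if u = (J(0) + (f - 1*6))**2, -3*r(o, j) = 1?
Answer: 14801/9 ≈ 1644.6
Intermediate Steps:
r(o, j) = -1/3 (r(o, j) = -1/3*1 = -1/3)
f = -1/3 ≈ -0.33333
J(l) = 0
u = 361/9 (u = (0 + (-1/3 - 1*6))**2 = (0 + (-1/3 - 6))**2 = (0 - 19/3)**2 = (-19/3)**2 = 361/9 ≈ 40.111)
(82 - 41)*u = (82 - 41)*(361/9) = 41*(361/9) = 14801/9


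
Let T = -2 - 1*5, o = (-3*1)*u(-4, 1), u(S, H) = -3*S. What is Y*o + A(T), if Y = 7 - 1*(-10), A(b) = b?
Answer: -619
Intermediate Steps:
o = -36 (o = (-3*1)*(-3*(-4)) = -3*12 = -36)
T = -7 (T = -2 - 5 = -7)
Y = 17 (Y = 7 + 10 = 17)
Y*o + A(T) = 17*(-36) - 7 = -612 - 7 = -619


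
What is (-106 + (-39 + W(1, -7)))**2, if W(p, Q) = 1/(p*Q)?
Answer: 1032256/49 ≈ 21066.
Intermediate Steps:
W(p, Q) = 1/(Q*p)
(-106 + (-39 + W(1, -7)))**2 = (-106 + (-39 + 1/(-7*1)))**2 = (-106 + (-39 - 1/7*1))**2 = (-106 + (-39 - 1/7))**2 = (-106 - 274/7)**2 = (-1016/7)**2 = 1032256/49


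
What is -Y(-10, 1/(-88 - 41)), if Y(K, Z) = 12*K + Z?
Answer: 15481/129 ≈ 120.01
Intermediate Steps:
Y(K, Z) = Z + 12*K
-Y(-10, 1/(-88 - 41)) = -(1/(-88 - 41) + 12*(-10)) = -(1/(-129) - 120) = -(-1/129 - 120) = -1*(-15481/129) = 15481/129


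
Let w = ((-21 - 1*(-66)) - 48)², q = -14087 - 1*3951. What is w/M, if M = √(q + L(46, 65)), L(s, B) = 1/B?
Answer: -3*I*√76210485/390823 ≈ -0.067011*I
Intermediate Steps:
q = -18038 (q = -14087 - 3951 = -18038)
M = I*√76210485/65 (M = √(-18038 + 1/65) = √(-1172469/65) = I*√76210485/65 ≈ 134.31*I)
w = 9 (w = ((-21 + 66) - 48)² = (45 - 48)² = (-3)² = 9)
w/M = 9/((I*√76210485/65)) = 9*(-I*√76210485/1172469) = -3*I*√76210485/390823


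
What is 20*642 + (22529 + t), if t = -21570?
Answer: 13799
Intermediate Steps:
20*642 + (22529 + t) = 20*642 + (22529 - 21570) = 12840 + 959 = 13799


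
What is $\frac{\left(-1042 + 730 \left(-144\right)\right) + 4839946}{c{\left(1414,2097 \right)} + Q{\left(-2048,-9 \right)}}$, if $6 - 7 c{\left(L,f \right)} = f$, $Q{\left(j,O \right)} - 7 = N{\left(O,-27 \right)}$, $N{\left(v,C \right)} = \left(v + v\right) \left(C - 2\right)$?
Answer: $\frac{8284122}{403} \approx 20556.0$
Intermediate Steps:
$N{\left(v,C \right)} = 2 v \left(-2 + C\right)$
$Q{\left(j,O \right)} = 7 - 58 O$ ($Q{\left(j,O \right)} = 7 + 2 O \left(-2 - 27\right) = 7 + 2 O \left(-29\right) = 7 - 58 O$)
$c{\left(L,f \right)} = \frac{6}{7} - \frac{f}{7}$
$\frac{\left(-1042 + 730 \left(-144\right)\right) + 4839946}{c{\left(1414,2097 \right)} + Q{\left(-2048,-9 \right)}} = \frac{\left(-1042 + 730 \left(-144\right)\right) + 4839946}{\left(\frac{6}{7} - \frac{2097}{7}\right) + \left(7 - -522\right)} = \frac{\left(-1042 - 105120\right) + 4839946}{\left(\frac{6}{7} - \frac{2097}{7}\right) + \left(7 + 522\right)} = \frac{-106162 + 4839946}{- \frac{2091}{7} + 529} = \frac{4733784}{\frac{1612}{7}} = 4733784 \cdot \frac{7}{1612} = \frac{8284122}{403}$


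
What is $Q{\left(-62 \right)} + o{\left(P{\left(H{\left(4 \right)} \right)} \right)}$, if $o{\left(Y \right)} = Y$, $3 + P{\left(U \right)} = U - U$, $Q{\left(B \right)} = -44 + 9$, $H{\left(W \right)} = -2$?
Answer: $-38$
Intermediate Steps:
$Q{\left(B \right)} = -35$
$P{\left(U \right)} = -3$ ($P{\left(U \right)} = -3 + \left(U - U\right) = -3 + 0 = -3$)
$Q{\left(-62 \right)} + o{\left(P{\left(H{\left(4 \right)} \right)} \right)} = -35 - 3 = -38$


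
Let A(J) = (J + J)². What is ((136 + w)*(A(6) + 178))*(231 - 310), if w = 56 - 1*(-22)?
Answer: -5443732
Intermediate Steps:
A(J) = 4*J² (A(J) = (2*J)² = 4*J²)
w = 78 (w = 56 + 22 = 78)
((136 + w)*(A(6) + 178))*(231 - 310) = ((136 + 78)*(4*6² + 178))*(231 - 310) = (214*(4*36 + 178))*(-79) = (214*(144 + 178))*(-79) = (214*322)*(-79) = 68908*(-79) = -5443732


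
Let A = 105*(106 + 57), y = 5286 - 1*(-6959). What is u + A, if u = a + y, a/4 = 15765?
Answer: 92420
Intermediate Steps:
a = 63060 (a = 4*15765 = 63060)
y = 12245 (y = 5286 + 6959 = 12245)
A = 17115 (A = 105*163 = 17115)
u = 75305 (u = 63060 + 12245 = 75305)
u + A = 75305 + 17115 = 92420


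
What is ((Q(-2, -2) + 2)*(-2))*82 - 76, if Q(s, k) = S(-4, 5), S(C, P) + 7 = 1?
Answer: 580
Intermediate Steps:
S(C, P) = -6 (S(C, P) = -7 + 1 = -6)
Q(s, k) = -6
((Q(-2, -2) + 2)*(-2))*82 - 76 = ((-6 + 2)*(-2))*82 - 76 = -4*(-2)*82 - 76 = 8*82 - 76 = 656 - 76 = 580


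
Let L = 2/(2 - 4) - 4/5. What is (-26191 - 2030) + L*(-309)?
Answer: -138324/5 ≈ -27665.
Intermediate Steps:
L = -9/5 (L = 2/(-2) - 4*⅕ = 2*(-½) - ⅘ = -1 - ⅘ = -9/5 ≈ -1.8000)
(-26191 - 2030) + L*(-309) = (-26191 - 2030) - 9/5*(-309) = -28221 + 2781/5 = -138324/5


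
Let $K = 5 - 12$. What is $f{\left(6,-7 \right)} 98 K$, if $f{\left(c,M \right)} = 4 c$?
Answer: $-16464$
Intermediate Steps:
$K = -7$ ($K = 5 - 12 = -7$)
$f{\left(6,-7 \right)} 98 K = 4 \cdot 6 \cdot 98 \left(-7\right) = 24 \cdot 98 \left(-7\right) = 2352 \left(-7\right) = -16464$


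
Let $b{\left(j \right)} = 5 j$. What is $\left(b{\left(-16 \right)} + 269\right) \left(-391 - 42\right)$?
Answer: $-81837$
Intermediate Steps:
$\left(b{\left(-16 \right)} + 269\right) \left(-391 - 42\right) = \left(5 \left(-16\right) + 269\right) \left(-391 - 42\right) = \left(-80 + 269\right) \left(-433\right) = 189 \left(-433\right) = -81837$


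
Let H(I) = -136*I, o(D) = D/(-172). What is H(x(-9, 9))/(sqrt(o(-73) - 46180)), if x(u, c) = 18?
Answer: 544*I*sqrt(37949349)/294181 ≈ 11.392*I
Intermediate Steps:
o(D) = -D/172 (o(D) = D*(-1/172) = -D/172)
H(x(-9, 9))/(sqrt(o(-73) - 46180)) = (-136*18)/(sqrt(-1/172*(-73) - 46180)) = -2448/sqrt(73/172 - 46180) = -2448*(-2*I*sqrt(37949349)/2647629) = -(-544)*I*sqrt(37949349)/294181 = 544*I*sqrt(37949349)/294181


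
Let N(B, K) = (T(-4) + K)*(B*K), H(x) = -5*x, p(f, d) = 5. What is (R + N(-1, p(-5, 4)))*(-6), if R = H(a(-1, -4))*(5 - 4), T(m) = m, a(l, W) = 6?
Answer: 210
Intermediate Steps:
R = -30 (R = (-5*6)*(5 - 4) = -30*1 = -30)
N(B, K) = B*K*(-4 + K) (N(B, K) = (-4 + K)*(B*K) = B*K*(-4 + K))
(R + N(-1, p(-5, 4)))*(-6) = (-30 - 1*5*(-4 + 5))*(-6) = (-30 - 1*5*1)*(-6) = (-30 - 5)*(-6) = -35*(-6) = 210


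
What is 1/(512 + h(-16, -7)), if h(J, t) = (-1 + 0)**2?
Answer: 1/513 ≈ 0.0019493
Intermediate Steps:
h(J, t) = 1 (h(J, t) = (-1)**2 = 1)
1/(512 + h(-16, -7)) = 1/(512 + 1) = 1/513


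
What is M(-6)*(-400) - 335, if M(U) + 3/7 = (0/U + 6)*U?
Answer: 99655/7 ≈ 14236.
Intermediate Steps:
M(U) = -3/7 + 6*U (M(U) = -3/7 + (0/U + 6)*U = -3/7 + (0 + 6)*U = -3/7 + 6*U)
M(-6)*(-400) - 335 = (-3/7 + 6*(-6))*(-400) - 335 = (-3/7 - 36)*(-400) - 335 = -255/7*(-400) - 335 = 102000/7 - 335 = 99655/7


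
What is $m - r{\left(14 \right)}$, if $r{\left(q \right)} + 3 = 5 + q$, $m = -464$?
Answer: $-480$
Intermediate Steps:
$r{\left(q \right)} = 2 + q$ ($r{\left(q \right)} = -3 + \left(5 + q\right) = 2 + q$)
$m - r{\left(14 \right)} = -464 - \left(2 + 14\right) = -464 - 16 = -480$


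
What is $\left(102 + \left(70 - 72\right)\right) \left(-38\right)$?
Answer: $-3800$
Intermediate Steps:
$\left(102 + \left(70 - 72\right)\right) \left(-38\right) = \left(102 - 2\right) \left(-38\right) = 100 \left(-38\right) = -3800$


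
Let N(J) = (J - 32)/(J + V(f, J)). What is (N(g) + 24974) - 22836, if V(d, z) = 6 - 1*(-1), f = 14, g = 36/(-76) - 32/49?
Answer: 11659743/5468 ≈ 2132.4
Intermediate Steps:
g = -1049/931 (g = 36*(-1/76) - 32*1/49 = -9/19 - 32/49 = -1049/931 ≈ -1.1267)
V(d, z) = 7 (V(d, z) = 6 + 1 = 7)
N(J) = (-32 + J)/(7 + J) (N(J) = (J - 32)/(J + 7) = (-32 + J)/(7 + J))
(N(g) + 24974) - 22836 = ((-32 - 1049/931)/(7 - 1049/931) + 24974) - 22836 = (-30841/931/(5468/931) + 24974) - 22836 = ((931/5468)*(-30841/931) + 24974) - 22836 = (-30841/5468 + 24974) - 22836 = 136526991/5468 - 22836 = 11659743/5468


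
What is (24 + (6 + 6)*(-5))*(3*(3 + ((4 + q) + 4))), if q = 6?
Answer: -1836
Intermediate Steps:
(24 + (6 + 6)*(-5))*(3*(3 + ((4 + q) + 4))) = (24 + (6 + 6)*(-5))*(3*(3 + ((4 + 6) + 4))) = (24 + 12*(-5))*(3*(3 + (10 + 4))) = (24 - 60)*(3*(3 + 14)) = -108*17 = -36*51 = -1836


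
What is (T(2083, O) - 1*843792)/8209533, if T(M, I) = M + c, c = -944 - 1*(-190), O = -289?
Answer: -280821/2736511 ≈ -0.10262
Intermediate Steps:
c = -754 (c = -944 + 190 = -754)
T(M, I) = -754 + M (T(M, I) = M - 754 = -754 + M)
(T(2083, O) - 1*843792)/8209533 = ((-754 + 2083) - 1*843792)/8209533 = (1329 - 843792)*(1/8209533) = -842463*1/8209533 = -280821/2736511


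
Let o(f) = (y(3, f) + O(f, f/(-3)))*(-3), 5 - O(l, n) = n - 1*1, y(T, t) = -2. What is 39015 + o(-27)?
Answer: 39030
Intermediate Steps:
O(l, n) = 6 - n (O(l, n) = 5 - (n - 1*1) = 5 - (n - 1) = 5 - (-1 + n) = 5 + (1 - n) = 6 - n)
o(f) = -12 - f (o(f) = (-2 + (6 - f/(-3)))*(-3) = (-2 + (6 - f*(-1)/3))*(-3) = (-2 + (6 - (-1)*f/3))*(-3) = (-2 + (6 + f/3))*(-3) = (4 + f/3)*(-3) = -12 - f)
39015 + o(-27) = 39015 + (-12 - 1*(-27)) = 39015 + (-12 + 27) = 39015 + 15 = 39030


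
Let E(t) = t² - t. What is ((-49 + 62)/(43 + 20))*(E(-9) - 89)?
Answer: 13/63 ≈ 0.20635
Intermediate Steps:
((-49 + 62)/(43 + 20))*(E(-9) - 89) = ((-49 + 62)/(43 + 20))*(-9*(-1 - 9) - 89) = (13/63)*(-9*(-10) - 89) = (13*(1/63))*(90 - 89) = (13/63)*1 = 13/63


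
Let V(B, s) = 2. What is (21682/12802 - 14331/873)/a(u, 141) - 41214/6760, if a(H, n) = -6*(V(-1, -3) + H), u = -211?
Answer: -59246706277/9699082380 ≈ -6.1085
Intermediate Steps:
a(H, n) = -12 - 6*H (a(H, n) = -6*(2 + H) = -12 - 6*H)
(21682/12802 - 14331/873)/a(u, 141) - 41214/6760 = (21682/12802 - 14331/873)/(-12 - 6*(-211)) - 41214/6760 = (21682*(1/12802) - 14331*1/873)/(-12 + 1266) - 41214*1/6760 = (293/173 - 4777/291)/1254 - 20607/3380 = -741158/50343*1/1254 - 20607/3380 = -33689/2869551 - 20607/3380 = -59246706277/9699082380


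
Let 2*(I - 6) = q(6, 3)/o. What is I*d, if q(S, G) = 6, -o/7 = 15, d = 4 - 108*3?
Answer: -13376/7 ≈ -1910.9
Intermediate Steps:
d = -320 (d = 4 - 18*18 = 4 - 324 = -320)
o = -105 (o = -7*15 = -105)
I = 209/35 (I = 6 + (6/(-105))/2 = 6 + (6*(-1/105))/2 = 6 + (½)*(-2/35) = 6 - 1/35 = 209/35 ≈ 5.9714)
I*d = (209/35)*(-320) = -13376/7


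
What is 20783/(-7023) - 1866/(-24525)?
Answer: -55177573/19137675 ≈ -2.8832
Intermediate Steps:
20783/(-7023) - 1866/(-24525) = 20783*(-1/7023) - 1866*(-1/24525) = -20783/7023 + 622/8175 = -55177573/19137675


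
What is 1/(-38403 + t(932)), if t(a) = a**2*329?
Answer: 1/285738893 ≈ 3.4997e-9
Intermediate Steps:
t(a) = 329*a**2
1/(-38403 + t(932)) = 1/(-38403 + 329*932**2) = 1/(-38403 + 329*868624) = 1/(-38403 + 285777296) = 1/285738893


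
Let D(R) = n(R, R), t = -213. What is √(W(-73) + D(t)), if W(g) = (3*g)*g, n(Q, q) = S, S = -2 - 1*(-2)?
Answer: 73*√3 ≈ 126.44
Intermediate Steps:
S = 0 (S = -2 + 2 = 0)
n(Q, q) = 0
D(R) = 0
W(g) = 3*g²
√(W(-73) + D(t)) = √(3*(-73)² + 0) = √(3*5329 + 0) = √(15987 + 0) = √15987 = 73*√3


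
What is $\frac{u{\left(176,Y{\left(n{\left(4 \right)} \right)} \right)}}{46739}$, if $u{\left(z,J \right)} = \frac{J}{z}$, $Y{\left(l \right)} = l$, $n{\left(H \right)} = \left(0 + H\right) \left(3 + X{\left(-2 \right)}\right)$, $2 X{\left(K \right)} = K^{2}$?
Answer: $\frac{5}{2056516} \approx 2.4313 \cdot 10^{-6}$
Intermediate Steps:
$X{\left(K \right)} = \frac{K^{2}}{2}$
$n{\left(H \right)} = 5 H$ ($n{\left(H \right)} = \left(0 + H\right) \left(3 + \frac{\left(-2\right)^{2}}{2}\right) = H \left(3 + \frac{1}{2} \cdot 4\right) = H \left(3 + 2\right) = H 5 = 5 H$)
$\frac{u{\left(176,Y{\left(n{\left(4 \right)} \right)} \right)}}{46739} = \frac{5 \cdot 4 \cdot \frac{1}{176}}{46739} = 20 \cdot \frac{1}{176} \cdot \frac{1}{46739} = \frac{5}{44} \cdot \frac{1}{46739} = \frac{5}{2056516}$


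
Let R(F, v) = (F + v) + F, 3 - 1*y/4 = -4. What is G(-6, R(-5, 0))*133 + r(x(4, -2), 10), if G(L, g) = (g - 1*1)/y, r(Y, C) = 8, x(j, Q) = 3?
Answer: -177/4 ≈ -44.250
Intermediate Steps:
y = 28 (y = 12 - 4*(-4) = 12 + 16 = 28)
R(F, v) = v + 2*F
G(L, g) = -1/28 + g/28 (G(L, g) = (g - 1*1)/28 = (g - 1)*(1/28) = (-1 + g)*(1/28) = -1/28 + g/28)
G(-6, R(-5, 0))*133 + r(x(4, -2), 10) = (-1/28 + (0 + 2*(-5))/28)*133 + 8 = (-1/28 + (0 - 10)/28)*133 + 8 = (-1/28 + (1/28)*(-10))*133 + 8 = (-1/28 - 5/14)*133 + 8 = -11/28*133 + 8 = -209/4 + 8 = -177/4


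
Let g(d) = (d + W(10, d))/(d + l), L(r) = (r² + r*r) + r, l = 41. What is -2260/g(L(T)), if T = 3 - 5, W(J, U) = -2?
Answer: -26555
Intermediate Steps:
T = -2
L(r) = r + 2*r² (L(r) = (r² + r²) + r = 2*r² + r = r + 2*r²)
g(d) = (-2 + d)/(41 + d) (g(d) = (d - 2)/(d + 41) = (-2 + d)/(41 + d))
-2260/g(L(T)) = -2260*(41 - 2*(1 + 2*(-2)))/(-2 - 2*(1 + 2*(-2))) = -2260*(41 - 2*(1 - 4))/(-2 - 2*(1 - 4)) = -2260*(41 - 2*(-3))/(-2 - 2*(-3)) = -2260*(41 + 6)/(-2 + 6) = -2260/(4/47) = -2260/((1/47)*4) = -2260/4/47 = -2260*47/4 = -26555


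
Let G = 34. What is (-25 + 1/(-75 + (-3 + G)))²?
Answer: 1212201/1936 ≈ 626.14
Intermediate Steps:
(-25 + 1/(-75 + (-3 + G)))² = (-25 + 1/(-75 + (-3 + 34)))² = (-25 + 1/(-75 + 31))² = (-25 + 1/(-44))² = (-25 - 1/44)² = (-1101/44)² = 1212201/1936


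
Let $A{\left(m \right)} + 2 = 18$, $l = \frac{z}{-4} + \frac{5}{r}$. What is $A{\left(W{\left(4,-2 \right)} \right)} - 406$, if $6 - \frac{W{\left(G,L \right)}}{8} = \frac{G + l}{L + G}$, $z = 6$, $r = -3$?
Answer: $-390$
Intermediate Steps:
$l = - \frac{19}{6}$ ($l = \frac{6}{-4} + \frac{5}{-3} = 6 \left(- \frac{1}{4}\right) + 5 \left(- \frac{1}{3}\right) = - \frac{3}{2} - \frac{5}{3} = - \frac{19}{6} \approx -3.1667$)
$W{\left(G,L \right)} = 48 - \frac{8 \left(- \frac{19}{6} + G\right)}{G + L}$ ($W{\left(G,L \right)} = 48 - 8 \frac{G - \frac{19}{6}}{L + G} = 48 - 8 \frac{- \frac{19}{6} + G}{G + L} = 48 - \frac{8 \left(- \frac{19}{6} + G\right)}{G + L}$)
$A{\left(m \right)} = 16$ ($A{\left(m \right)} = -2 + 18 = 16$)
$A{\left(W{\left(4,-2 \right)} \right)} - 406 = 16 - 406 = -390$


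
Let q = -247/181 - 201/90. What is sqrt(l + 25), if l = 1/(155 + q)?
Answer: sqrt(16901208692815)/822113 ≈ 5.0007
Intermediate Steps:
q = -19537/5430 (q = -247*1/181 - 201*1/90 = -247/181 - 67/30 = -19537/5430 ≈ -3.5980)
l = 5430/822113 (l = 1/(155 - 19537/5430) = 1/(822113/5430) = 5430/822113 ≈ 0.0066049)
sqrt(l + 25) = sqrt(5430/822113 + 25) = sqrt(20558255/822113) = sqrt(16901208692815)/822113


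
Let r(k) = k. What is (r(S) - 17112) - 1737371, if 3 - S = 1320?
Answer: -1755800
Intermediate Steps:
S = -1317 (S = 3 - 1*1320 = 3 - 1320 = -1317)
(r(S) - 17112) - 1737371 = (-1317 - 17112) - 1737371 = -18429 - 1737371 = -1755800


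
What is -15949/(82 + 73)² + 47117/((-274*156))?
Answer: -1813709981/1026924600 ≈ -1.7662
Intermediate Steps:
-15949/(82 + 73)² + 47117/((-274*156)) = -15949/(155²) + 47117/(-42744) = -15949/24025 + 47117*(-1/42744) = -15949*1/24025 - 47117/42744 = -15949/24025 - 47117/42744 = -1813709981/1026924600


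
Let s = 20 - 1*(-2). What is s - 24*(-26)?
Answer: 646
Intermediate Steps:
s = 22 (s = 20 + 2 = 22)
s - 24*(-26) = 22 - 24*(-26) = 22 + 624 = 646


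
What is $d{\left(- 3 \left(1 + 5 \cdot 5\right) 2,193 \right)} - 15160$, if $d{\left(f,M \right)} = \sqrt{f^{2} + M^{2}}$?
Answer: $-15160 + \sqrt{61585} \approx -14912.0$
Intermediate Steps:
$d{\left(f,M \right)} = \sqrt{M^{2} + f^{2}}$
$d{\left(- 3 \left(1 + 5 \cdot 5\right) 2,193 \right)} - 15160 = \sqrt{193^{2} + \left(- 3 \left(1 + 5 \cdot 5\right) 2\right)^{2}} - 15160 = \sqrt{37249 + \left(- 3 \left(1 + 25\right) 2\right)^{2}} - 15160 = \sqrt{37249 + \left(\left(-3\right) 26 \cdot 2\right)^{2}} - 15160 = \sqrt{37249 + \left(\left(-78\right) 2\right)^{2}} - 15160 = \sqrt{37249 + \left(-156\right)^{2}} - 15160 = \sqrt{37249 + 24336} - 15160 = \sqrt{61585} - 15160 = -15160 + \sqrt{61585}$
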